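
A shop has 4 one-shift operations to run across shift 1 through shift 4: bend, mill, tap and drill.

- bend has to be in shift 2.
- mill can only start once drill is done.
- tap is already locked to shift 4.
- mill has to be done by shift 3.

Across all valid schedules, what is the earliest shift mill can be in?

shift 2

Precedence pushes mill to at least shift 2; mill's own window allows nothing later than shift 3.
mill at shift 2 is achievable: mill -> shift 2; bend -> shift 2; drill -> shift 1; tap -> shift 4.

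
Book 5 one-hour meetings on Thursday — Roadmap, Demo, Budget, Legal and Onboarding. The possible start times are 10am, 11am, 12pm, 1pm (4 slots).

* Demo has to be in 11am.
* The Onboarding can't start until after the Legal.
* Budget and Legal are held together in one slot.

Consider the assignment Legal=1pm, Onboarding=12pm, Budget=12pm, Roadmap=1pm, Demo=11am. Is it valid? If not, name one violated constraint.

Invalid. The Onboarding can't start until after the Legal.

Demo has to be in 11am — holds.
Budget and Legal are held together in one slot — violated.
The Onboarding can't start until after the Legal — violated.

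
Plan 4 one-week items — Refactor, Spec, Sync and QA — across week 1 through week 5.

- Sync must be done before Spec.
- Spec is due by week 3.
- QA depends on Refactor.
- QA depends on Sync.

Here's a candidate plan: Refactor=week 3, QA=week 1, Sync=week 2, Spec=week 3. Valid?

Invalid. QA depends on Refactor.

Spec is due by week 3 — holds.
QA depends on Refactor — violated.
Sync must be done before Spec — holds.
QA depends on Sync — violated.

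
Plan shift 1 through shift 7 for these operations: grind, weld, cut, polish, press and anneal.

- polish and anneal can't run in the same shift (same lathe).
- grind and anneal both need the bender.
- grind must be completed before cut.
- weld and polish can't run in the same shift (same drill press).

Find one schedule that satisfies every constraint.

press in shift 1; polish in shift 2; cut in shift 2; grind in shift 1; weld in shift 1; anneal in shift 3

Checking: grind(shift 1) before cut(shift 2); weld(shift 1) != polish(shift 2); polish(shift 2) != anneal(shift 3); grind(shift 1) != anneal(shift 3).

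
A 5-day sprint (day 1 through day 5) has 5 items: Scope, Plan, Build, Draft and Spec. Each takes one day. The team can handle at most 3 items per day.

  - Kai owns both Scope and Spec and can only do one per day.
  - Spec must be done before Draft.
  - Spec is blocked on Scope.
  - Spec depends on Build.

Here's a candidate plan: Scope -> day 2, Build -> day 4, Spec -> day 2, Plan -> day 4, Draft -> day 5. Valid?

No — it violates: Spec depends on Build

Spec depends on Build — violated.
Kai owns both Scope and Spec and can only do one per day — violated.
Spec is blocked on Scope — violated.
The team can handle at most 3 items per day — holds.
Spec must be done before Draft — holds.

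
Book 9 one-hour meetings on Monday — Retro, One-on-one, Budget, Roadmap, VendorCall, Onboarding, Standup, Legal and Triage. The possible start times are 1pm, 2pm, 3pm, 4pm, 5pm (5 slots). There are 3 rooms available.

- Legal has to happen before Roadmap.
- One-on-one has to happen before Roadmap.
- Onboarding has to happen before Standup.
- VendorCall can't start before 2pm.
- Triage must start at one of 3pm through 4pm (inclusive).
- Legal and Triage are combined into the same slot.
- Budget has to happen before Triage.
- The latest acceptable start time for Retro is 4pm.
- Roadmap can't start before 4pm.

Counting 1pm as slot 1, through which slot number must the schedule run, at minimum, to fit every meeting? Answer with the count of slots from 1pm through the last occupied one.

4 slots

The precedence chain requires at least 3 distinct slots.
With at most 3 per slot and 9 meetings, at least 3 slots are needed.
Roadmap can't be placed before 4pm — that is slot 4 counting from 1pm — so the schedule must run through at least 4 slots.
4 works (last occupied slot: 4pm): for example Roadmap -> 4pm; Legal -> 3pm; One-on-one -> 1pm; VendorCall -> 2pm; Triage -> 3pm; Retro -> 2pm; Standup -> 2pm; Budget -> 1pm; Onboarding -> 1pm.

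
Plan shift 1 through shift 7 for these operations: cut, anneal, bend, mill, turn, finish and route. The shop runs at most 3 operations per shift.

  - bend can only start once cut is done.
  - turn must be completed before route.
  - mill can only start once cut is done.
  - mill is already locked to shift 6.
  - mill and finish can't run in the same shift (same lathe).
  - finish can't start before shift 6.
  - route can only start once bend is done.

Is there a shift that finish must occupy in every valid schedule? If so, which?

shift 7

finish's window is shift 6–shift 7.
mill is fixed at shift 6, and finish can't share a shift with mill.
So finish must be shift 7.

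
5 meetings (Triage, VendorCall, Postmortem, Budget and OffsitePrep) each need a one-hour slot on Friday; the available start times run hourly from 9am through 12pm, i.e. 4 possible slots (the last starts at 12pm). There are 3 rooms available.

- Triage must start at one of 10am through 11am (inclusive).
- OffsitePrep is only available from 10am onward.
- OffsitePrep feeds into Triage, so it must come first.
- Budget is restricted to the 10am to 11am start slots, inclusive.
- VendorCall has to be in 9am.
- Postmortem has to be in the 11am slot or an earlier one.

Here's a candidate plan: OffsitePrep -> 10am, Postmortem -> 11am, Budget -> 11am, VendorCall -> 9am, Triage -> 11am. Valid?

Budget is restricted to the 10am to 11am start slots, inclusive — holds.
OffsitePrep is only available from 10am onward — holds.
OffsitePrep feeds into Triage, so it must come first — holds.
Triage must start at one of 10am through 11am (inclusive) — holds.
VendorCall has to be in 9am — holds.
There are 3 rooms available — holds.
Postmortem has to be in the 11am slot or an earlier one — holds.

Valid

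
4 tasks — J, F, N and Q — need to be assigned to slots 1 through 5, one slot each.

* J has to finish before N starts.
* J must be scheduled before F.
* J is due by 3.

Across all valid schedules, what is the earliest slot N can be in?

Precedence pushes N to at least 2.
N at 2 is achievable: Q in 1; J in 1; F in 2; N in 2.

2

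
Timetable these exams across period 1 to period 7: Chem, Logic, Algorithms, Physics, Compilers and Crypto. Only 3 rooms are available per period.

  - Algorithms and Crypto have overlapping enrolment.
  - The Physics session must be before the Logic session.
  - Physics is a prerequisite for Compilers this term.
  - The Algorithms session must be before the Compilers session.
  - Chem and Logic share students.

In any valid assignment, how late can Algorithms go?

Downstream work caps Algorithms at period 6.
Algorithms at period 6 is achievable: Crypto=period 1, Compilers=period 7, Logic=period 2, Chem=period 1, Algorithms=period 6, Physics=period 1.

period 6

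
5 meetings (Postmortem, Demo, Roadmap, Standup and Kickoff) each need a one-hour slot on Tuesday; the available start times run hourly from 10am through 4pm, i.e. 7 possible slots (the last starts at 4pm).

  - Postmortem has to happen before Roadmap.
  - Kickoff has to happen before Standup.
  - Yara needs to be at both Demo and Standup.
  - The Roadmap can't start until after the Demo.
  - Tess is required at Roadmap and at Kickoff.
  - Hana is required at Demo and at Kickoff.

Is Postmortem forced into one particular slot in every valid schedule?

No

Postmortem can be 10am (e.g. Roadmap -> 11am, Demo -> 10am, Standup -> 1pm, Kickoff -> 12pm, Postmortem -> 10am) or 11am (e.g. Postmortem -> 11am; Kickoff -> 11am; Roadmap -> 12pm; Demo -> 10am; Standup -> 12pm).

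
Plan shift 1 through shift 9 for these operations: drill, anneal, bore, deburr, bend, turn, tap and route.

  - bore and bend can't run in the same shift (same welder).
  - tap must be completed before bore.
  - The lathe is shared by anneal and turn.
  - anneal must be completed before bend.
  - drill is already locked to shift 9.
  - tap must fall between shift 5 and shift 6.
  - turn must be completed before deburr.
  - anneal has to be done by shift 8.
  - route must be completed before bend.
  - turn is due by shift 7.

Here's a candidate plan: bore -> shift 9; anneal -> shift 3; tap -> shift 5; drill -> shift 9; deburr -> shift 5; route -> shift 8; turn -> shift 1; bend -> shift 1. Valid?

anneal has to be done by shift 8 — holds.
drill is already locked to shift 9 — holds.
The lathe is shared by anneal and turn — holds.
bore and bend can't run in the same shift (same welder) — holds.
turn is due by shift 7 — holds.
tap must be completed before bore — holds.
route must be completed before bend — violated.
anneal must be completed before bend — violated.
turn must be completed before deburr — holds.
tap must fall between shift 5 and shift 6 — holds.

No — it violates: route must be completed before bend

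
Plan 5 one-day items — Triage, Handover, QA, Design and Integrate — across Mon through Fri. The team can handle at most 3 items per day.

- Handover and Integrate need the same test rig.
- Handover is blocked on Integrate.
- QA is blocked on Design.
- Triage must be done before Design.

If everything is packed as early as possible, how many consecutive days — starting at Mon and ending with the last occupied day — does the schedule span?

3 days

The precedence chain requires at least 3 distinct days.
With at most 3 per day and 5 tasks, at least 2 days are needed.
3 works (last occupied day: Wed): for example Integrate=Mon, Design=Tue, Triage=Mon, Handover=Tue, QA=Wed.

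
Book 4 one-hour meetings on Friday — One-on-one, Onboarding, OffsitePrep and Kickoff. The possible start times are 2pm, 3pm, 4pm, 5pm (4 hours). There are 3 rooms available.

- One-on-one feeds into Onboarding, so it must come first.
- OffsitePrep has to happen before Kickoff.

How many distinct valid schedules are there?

Splitting on One-on-one: it can be 2pm (18), 3pm (12), 4pm (6). Listing each branch's schedules as (Onboarding, OffsitePrep, Kickoff):
One-on-one=2pm: (3pm,2pm,3pm) (3pm,2pm,4pm) (3pm,2pm,5pm) (3pm,3pm,4pm) (3pm,3pm,5pm) (3pm,4pm,5pm) (4pm,2pm,3pm) (4pm,2pm,4pm) (4pm,2pm,5pm) (4pm,3pm,4pm) (4pm,3pm,5pm) (4pm,4pm,5pm) (5pm,2pm,3pm) (5pm,2pm,4pm) (5pm,2pm,5pm) (5pm,3pm,4pm) (5pm,3pm,5pm) (5pm,4pm,5pm) — 18.
One-on-one=3pm: (4pm,2pm,3pm) (4pm,2pm,4pm) (4pm,2pm,5pm) (4pm,3pm,4pm) (4pm,3pm,5pm) (4pm,4pm,5pm) (5pm,2pm,3pm) (5pm,2pm,4pm) (5pm,2pm,5pm) (5pm,3pm,4pm) (5pm,3pm,5pm) (5pm,4pm,5pm) — 12.
One-on-one=4pm: (5pm,2pm,3pm) (5pm,2pm,4pm) (5pm,2pm,5pm) (5pm,3pm,4pm) (5pm,3pm,5pm) (5pm,4pm,5pm) — 6.
Summing: 18 + 12 + 6 = 36.

36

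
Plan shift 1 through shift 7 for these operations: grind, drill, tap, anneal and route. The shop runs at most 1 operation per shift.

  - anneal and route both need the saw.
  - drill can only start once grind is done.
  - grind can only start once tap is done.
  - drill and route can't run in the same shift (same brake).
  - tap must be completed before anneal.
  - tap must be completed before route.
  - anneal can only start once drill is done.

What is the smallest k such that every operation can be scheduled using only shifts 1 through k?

The precedence chain requires at least 4 distinct shifts.
With at most 1 per shift and 5 operations, at least 5 shifts are needed.
5 works (last occupied shift: shift 5): for example tap=shift 1, anneal=shift 4, grind=shift 2, drill=shift 3, route=shift 5.

5 shifts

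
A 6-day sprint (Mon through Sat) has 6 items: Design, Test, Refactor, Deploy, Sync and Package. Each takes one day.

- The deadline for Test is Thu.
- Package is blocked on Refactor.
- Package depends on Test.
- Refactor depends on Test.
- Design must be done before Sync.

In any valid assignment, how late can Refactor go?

Precedence pushes Refactor to at least Tue; downstream work caps Refactor at Fri.
Refactor at Fri is achievable: Test=Mon, Sync=Tue, Deploy=Mon, Design=Mon, Package=Sat, Refactor=Fri.

Fri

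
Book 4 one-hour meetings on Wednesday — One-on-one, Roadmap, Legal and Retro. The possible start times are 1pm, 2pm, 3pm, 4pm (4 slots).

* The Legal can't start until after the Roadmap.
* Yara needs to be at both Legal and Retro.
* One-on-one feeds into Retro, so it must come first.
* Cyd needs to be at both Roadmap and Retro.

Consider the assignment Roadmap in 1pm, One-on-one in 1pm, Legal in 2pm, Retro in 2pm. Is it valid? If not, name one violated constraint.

One-on-one feeds into Retro, so it must come first — holds.
Yara needs to be at both Legal and Retro — violated.
The Legal can't start until after the Roadmap — holds.
Cyd needs to be at both Roadmap and Retro — holds.

No. Yara needs to be at both Legal and Retro is not satisfied.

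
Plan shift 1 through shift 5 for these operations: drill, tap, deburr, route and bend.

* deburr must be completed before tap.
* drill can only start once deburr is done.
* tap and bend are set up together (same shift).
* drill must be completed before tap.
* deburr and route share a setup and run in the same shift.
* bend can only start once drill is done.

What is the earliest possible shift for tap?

shift 3

Precedence pushes tap to at least shift 3.
tap at shift 3 is achievable: drill -> shift 2; deburr -> shift 1; bend -> shift 3; route -> shift 1; tap -> shift 3.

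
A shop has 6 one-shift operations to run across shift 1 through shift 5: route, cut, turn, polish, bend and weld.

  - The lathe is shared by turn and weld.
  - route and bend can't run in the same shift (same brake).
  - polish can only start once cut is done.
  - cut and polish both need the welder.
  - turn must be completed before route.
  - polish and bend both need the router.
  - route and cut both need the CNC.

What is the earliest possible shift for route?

shift 2

Precedence pushes route to at least shift 2.
route at shift 2 is achievable: turn in shift 1, route in shift 2, polish in shift 2, weld in shift 2, bend in shift 1, cut in shift 1.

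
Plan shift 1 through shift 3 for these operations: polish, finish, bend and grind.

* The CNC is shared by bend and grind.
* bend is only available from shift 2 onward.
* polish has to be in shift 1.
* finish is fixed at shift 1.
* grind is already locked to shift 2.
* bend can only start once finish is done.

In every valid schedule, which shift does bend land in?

bend's window is shift 2–shift 3.
grind is fixed at shift 2, and bend can't share a shift with grind.
So bend must be shift 3.

shift 3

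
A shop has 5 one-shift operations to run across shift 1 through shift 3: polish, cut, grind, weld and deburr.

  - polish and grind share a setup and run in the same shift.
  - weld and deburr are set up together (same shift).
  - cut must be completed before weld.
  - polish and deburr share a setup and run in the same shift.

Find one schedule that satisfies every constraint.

weld=shift 2, polish=shift 2, deburr=shift 2, cut=shift 1, grind=shift 2

Checking: cut(shift 1) before weld(shift 2); polish = deburr = shift 2; polish = grind = shift 2; weld = deburr = shift 2.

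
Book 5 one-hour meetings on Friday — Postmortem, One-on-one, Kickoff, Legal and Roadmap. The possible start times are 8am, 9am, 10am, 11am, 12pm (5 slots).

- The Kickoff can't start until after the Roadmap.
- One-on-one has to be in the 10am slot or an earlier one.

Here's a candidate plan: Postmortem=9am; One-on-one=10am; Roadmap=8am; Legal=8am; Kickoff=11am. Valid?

Valid

The Kickoff can't start until after the Roadmap — holds.
One-on-one has to be in the 10am slot or an earlier one — holds.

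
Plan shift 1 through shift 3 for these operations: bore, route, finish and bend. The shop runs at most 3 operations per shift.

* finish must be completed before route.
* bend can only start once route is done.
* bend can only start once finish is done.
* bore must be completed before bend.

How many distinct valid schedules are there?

2

Enumerating: bore in shift 1, finish in shift 1, bend in shift 3, route in shift 2 | bore in shift 2; bend in shift 3; route in shift 2; finish in shift 1.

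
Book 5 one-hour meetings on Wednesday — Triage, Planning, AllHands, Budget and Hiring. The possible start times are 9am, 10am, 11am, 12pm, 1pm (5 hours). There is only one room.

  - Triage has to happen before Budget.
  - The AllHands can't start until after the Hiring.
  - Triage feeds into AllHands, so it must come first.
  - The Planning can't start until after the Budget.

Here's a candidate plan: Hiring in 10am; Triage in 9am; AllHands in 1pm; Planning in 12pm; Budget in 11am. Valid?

There is only one room — holds.
Triage has to happen before Budget — holds.
The AllHands can't start until after the Hiring — holds.
The Planning can't start until after the Budget — holds.
Triage feeds into AllHands, so it must come first — holds.

Yes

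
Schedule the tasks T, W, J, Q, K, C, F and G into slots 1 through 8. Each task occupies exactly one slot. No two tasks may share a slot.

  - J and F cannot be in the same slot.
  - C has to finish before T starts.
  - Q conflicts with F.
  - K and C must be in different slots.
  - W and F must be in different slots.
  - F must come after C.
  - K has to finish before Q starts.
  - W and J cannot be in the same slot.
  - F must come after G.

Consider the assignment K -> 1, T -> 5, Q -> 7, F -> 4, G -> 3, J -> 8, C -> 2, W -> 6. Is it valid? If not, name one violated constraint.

Valid

C has to finish before T starts — holds.
F must come after G — holds.
J and F cannot be in the same slot — holds.
K has to finish before Q starts — holds.
W and F must be in different slots — holds.
F must come after C — holds.
W and J cannot be in the same slot — holds.
No two tasks may share a slot — holds.
Q conflicts with F — holds.
K and C must be in different slots — holds.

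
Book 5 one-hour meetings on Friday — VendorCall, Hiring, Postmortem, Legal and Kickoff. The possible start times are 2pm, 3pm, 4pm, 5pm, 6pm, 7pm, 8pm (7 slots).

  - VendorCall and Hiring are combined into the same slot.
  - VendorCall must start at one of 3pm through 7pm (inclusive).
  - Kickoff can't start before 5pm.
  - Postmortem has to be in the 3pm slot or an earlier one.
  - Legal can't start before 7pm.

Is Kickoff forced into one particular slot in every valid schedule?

No

Kickoff can be 5pm (e.g. Legal -> 7pm; Hiring -> 3pm; Kickoff -> 5pm; Postmortem -> 2pm; VendorCall -> 3pm) or 6pm (e.g. Postmortem -> 2pm; Hiring -> 3pm; Legal -> 7pm; Kickoff -> 6pm; VendorCall -> 3pm).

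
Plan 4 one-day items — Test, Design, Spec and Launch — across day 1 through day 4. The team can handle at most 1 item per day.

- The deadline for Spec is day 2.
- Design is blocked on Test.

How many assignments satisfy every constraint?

Splitting on Test: it can be day 1 (2), day 2 (2), day 3 (2). Listing each branch's schedules as (Design, Spec, Launch) by day number:
Test=day 1: (3,2,4) (4,2,3) — 2.
Test=day 2: (3,1,4) (4,1,3) — 2.
Test=day 3: (4,1,2) (4,2,1) — 2.
Summing: 2 + 2 + 2 = 6.

6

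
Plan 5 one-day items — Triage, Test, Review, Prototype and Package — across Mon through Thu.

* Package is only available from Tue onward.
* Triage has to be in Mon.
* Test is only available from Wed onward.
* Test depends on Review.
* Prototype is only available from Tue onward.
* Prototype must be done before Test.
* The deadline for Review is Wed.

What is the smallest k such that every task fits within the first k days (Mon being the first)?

3

The precedence chain requires at least 2 distinct days.
Test can't be placed before Wed — that is day 3 counting from Mon — so the schedule must run through at least 3 days.
3 works (last occupied day: Wed): for example Test=Wed; Review=Mon; Package=Tue; Prototype=Tue; Triage=Mon.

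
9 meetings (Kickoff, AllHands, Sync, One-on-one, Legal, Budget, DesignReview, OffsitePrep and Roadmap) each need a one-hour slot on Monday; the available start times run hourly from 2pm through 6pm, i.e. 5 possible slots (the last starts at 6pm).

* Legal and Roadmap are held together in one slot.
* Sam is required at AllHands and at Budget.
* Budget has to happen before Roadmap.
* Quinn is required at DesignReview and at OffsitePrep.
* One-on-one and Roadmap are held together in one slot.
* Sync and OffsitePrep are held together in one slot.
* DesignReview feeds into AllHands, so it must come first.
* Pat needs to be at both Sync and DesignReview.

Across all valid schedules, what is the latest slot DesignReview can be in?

5pm

Downstream work caps DesignReview at 5pm.
DesignReview at 5pm is achievable: Legal=3pm; Kickoff=2pm; Roadmap=3pm; One-on-one=3pm; DesignReview=5pm; OffsitePrep=2pm; Budget=2pm; Sync=2pm; AllHands=6pm.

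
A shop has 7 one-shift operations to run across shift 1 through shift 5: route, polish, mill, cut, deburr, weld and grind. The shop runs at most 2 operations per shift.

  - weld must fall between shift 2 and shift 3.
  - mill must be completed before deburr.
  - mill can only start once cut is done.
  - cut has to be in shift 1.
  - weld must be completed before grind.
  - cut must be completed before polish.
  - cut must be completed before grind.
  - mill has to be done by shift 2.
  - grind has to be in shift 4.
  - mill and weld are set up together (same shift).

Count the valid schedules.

Splitting on route: it can be shift 1 (8), shift 3 (7), shift 4 (4), shift 5 (7). Listing each branch's schedules as (polish, mill, cut, deburr, weld, grind) by shift number:
route=shift 1: (3,2,1,3,2,4) (3,2,1,4,2,4) (3,2,1,5,2,4) (4,2,1,3,2,4) (4,2,1,5,2,4) (5,2,1,3,2,4) (5,2,1,4,2,4) (5,2,1,5,2,4) — 8.
route=shift 3: (3,2,1,4,2,4) (3,2,1,5,2,4) (4,2,1,3,2,4) (4,2,1,5,2,4) (5,2,1,3,2,4) (5,2,1,4,2,4) (5,2,1,5,2,4) — 7.
route=shift 4: (3,2,1,3,2,4) (3,2,1,5,2,4) (5,2,1,3,2,4) (5,2,1,5,2,4) — 4.
route=shift 5: (3,2,1,3,2,4) (3,2,1,4,2,4) (3,2,1,5,2,4) (4,2,1,3,2,4) (4,2,1,5,2,4) (5,2,1,3,2,4) (5,2,1,4,2,4) — 7.
Summing: 8 + 7 + 4 + 7 = 26.

26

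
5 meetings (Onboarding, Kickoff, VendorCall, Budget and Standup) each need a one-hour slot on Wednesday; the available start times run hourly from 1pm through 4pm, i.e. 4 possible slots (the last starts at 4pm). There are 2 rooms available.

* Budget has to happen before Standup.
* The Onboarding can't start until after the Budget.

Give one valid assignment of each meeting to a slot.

Kickoff=1pm, Budget=1pm, Standup=2pm, Onboarding=2pm, VendorCall=3pm

Checking: Budget(1pm) before Onboarding(2pm); Budget(1pm) before Standup(2pm); max 2 per slot (cap 2).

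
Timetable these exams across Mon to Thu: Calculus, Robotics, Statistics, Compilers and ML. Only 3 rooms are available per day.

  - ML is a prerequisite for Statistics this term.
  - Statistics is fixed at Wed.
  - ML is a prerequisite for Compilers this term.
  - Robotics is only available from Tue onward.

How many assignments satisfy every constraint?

Splitting on Calculus: it can be Mon (15), Tue (15), Wed (13), Thu (15). Listing each branch's schedules as (Robotics, Statistics, Compilers, ML):
Calculus=Mon: (Tue,Wed,Tue,Mon) (Tue,Wed,Wed,Mon) (Tue,Wed,Wed,Tue) (Tue,Wed,Thu,Mon) (Tue,Wed,Thu,Tue) (Wed,Wed,Tue,Mon) (Wed,Wed,Wed,Mon) (Wed,Wed,Wed,Tue) (Wed,Wed,Thu,Mon) (Wed,Wed,Thu,Tue) (Thu,Wed,Tue,Mon) (Thu,Wed,Wed,Mon) (Thu,Wed,Wed,Tue) (Thu,Wed,Thu,Mon) (Thu,Wed,Thu,Tue) — 15.
Calculus=Tue: (Tue,Wed,Tue,Mon) (Tue,Wed,Wed,Mon) (Tue,Wed,Wed,Tue) (Tue,Wed,Thu,Mon) (Tue,Wed,Thu,Tue) (Wed,Wed,Tue,Mon) (Wed,Wed,Wed,Mon) (Wed,Wed,Wed,Tue) (Wed,Wed,Thu,Mon) (Wed,Wed,Thu,Tue) (Thu,Wed,Tue,Mon) (Thu,Wed,Wed,Mon) (Thu,Wed,Wed,Tue) (Thu,Wed,Thu,Mon) (Thu,Wed,Thu,Tue) — 15.
Calculus=Wed: (Tue,Wed,Tue,Mon) (Tue,Wed,Wed,Mon) (Tue,Wed,Wed,Tue) (Tue,Wed,Thu,Mon) (Tue,Wed,Thu,Tue) (Wed,Wed,Tue,Mon) (Wed,Wed,Thu,Mon) (Wed,Wed,Thu,Tue) (Thu,Wed,Tue,Mon) (Thu,Wed,Wed,Mon) (Thu,Wed,Wed,Tue) (Thu,Wed,Thu,Mon) (Thu,Wed,Thu,Tue) — 13.
Calculus=Thu: (Tue,Wed,Tue,Mon) (Tue,Wed,Wed,Mon) (Tue,Wed,Wed,Tue) (Tue,Wed,Thu,Mon) (Tue,Wed,Thu,Tue) (Wed,Wed,Tue,Mon) (Wed,Wed,Wed,Mon) (Wed,Wed,Wed,Tue) (Wed,Wed,Thu,Mon) (Wed,Wed,Thu,Tue) (Thu,Wed,Tue,Mon) (Thu,Wed,Wed,Mon) (Thu,Wed,Wed,Tue) (Thu,Wed,Thu,Mon) (Thu,Wed,Thu,Tue) — 15.
Summing: 15 + 15 + 13 + 15 = 58.

58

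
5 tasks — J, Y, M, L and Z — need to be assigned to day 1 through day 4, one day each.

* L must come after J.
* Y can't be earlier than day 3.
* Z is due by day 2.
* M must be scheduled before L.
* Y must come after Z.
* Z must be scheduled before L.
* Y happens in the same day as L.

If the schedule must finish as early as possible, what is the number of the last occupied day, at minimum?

The precedence chain requires at least 2 distinct days.
Y can't be placed before day 3, so the schedule must run through at least day 3.
3 works (last occupied day: day 3): for example Z=day 1; Y=day 3; M=day 1; J=day 1; L=day 3.

3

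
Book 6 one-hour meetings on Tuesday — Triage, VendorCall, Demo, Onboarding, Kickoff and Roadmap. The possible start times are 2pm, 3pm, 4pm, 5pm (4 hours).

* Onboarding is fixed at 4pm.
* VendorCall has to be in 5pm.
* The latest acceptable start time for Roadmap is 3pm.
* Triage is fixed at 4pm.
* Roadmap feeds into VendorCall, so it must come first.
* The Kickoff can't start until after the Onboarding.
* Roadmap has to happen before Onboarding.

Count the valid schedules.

Splitting on Demo: it can be 2pm (2), 3pm (2), 4pm (2), 5pm (2). Listing each branch's schedules as (Triage, VendorCall, Onboarding, Kickoff, Roadmap):
Demo=2pm: (4pm,5pm,4pm,5pm,2pm) (4pm,5pm,4pm,5pm,3pm) — 2.
Demo=3pm: (4pm,5pm,4pm,5pm,2pm) (4pm,5pm,4pm,5pm,3pm) — 2.
Demo=4pm: (4pm,5pm,4pm,5pm,2pm) (4pm,5pm,4pm,5pm,3pm) — 2.
Demo=5pm: (4pm,5pm,4pm,5pm,2pm) (4pm,5pm,4pm,5pm,3pm) — 2.
Summing: 2 + 2 + 2 + 2 = 8.

8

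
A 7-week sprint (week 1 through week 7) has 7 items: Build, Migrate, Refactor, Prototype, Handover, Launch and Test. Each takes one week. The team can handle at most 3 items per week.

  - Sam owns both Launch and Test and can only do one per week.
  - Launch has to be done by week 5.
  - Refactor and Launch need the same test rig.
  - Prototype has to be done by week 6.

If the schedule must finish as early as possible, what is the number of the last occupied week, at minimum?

With at most 3 per week and 7 tasks, at least 3 weeks are needed.
3 works (last occupied week: week 3): for example Build -> week 1; Prototype -> week 2; Test -> week 3; Handover -> week 2; Launch -> week 2; Migrate -> week 1; Refactor -> week 1.

3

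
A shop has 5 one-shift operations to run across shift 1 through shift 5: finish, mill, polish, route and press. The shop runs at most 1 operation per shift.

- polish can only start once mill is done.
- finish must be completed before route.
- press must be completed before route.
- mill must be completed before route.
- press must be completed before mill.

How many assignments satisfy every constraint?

7

Splitting on finish: it can be shift 1 (2), shift 2 (2), shift 3 (2), shift 4 (1). Listing each branch's schedules as (mill, polish, route, press) by shift number:
finish=shift 1: (3,4,5,2) (3,5,4,2) — 2.
finish=shift 2: (3,4,5,1) (3,5,4,1) — 2.
finish=shift 3: (2,4,5,1) (2,5,4,1) — 2.
finish=shift 4: (2,3,5,1) — 1.
Summing: 2 + 2 + 2 + 1 = 7.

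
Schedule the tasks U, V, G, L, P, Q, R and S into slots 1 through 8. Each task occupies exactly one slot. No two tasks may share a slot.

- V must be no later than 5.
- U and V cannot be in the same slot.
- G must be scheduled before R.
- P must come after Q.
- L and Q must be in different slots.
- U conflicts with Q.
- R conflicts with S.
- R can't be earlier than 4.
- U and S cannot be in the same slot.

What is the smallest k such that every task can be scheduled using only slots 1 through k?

The precedence chain requires at least 2 distinct slots.
With at most 1 per slot and 8 tasks, at least 8 slots are needed.
R can't be placed before 4, so the schedule must run through at least slot 4.
8 works (last occupied slot: 8): for example S=8; V=1; P=5; L=7; Q=3; U=6; G=2; R=4.

8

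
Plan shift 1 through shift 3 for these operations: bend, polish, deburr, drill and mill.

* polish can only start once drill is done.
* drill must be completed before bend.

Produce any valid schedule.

deburr -> shift 1, mill -> shift 1, drill -> shift 1, polish -> shift 2, bend -> shift 2

Checking: drill(shift 1) before polish(shift 2); drill(shift 1) before bend(shift 2).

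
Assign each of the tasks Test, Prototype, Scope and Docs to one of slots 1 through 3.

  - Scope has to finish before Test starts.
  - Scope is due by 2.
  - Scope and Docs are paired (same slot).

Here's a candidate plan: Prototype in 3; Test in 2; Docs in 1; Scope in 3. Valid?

Scope has to finish before Test starts — violated.
Scope and Docs are paired (same slot) — violated.
Scope is due by 2 — violated.

No. Scope is due by 2 is not satisfied.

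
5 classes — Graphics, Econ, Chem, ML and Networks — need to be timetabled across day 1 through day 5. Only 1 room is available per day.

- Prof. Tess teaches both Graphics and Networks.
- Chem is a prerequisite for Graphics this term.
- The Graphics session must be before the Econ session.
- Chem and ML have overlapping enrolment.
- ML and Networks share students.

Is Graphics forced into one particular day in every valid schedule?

No

Graphics can be day 2 (e.g. Networks=day 5; Graphics=day 2; Chem=day 1; ML=day 4; Econ=day 3) or day 3 (e.g. ML in day 2, Econ in day 4, Chem in day 1, Graphics in day 3, Networks in day 5).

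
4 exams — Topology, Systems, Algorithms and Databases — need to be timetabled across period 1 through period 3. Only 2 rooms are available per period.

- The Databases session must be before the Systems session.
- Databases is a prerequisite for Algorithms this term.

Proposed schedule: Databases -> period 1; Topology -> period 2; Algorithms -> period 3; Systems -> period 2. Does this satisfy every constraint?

Yes

Only 2 rooms are available per period — holds.
Databases is a prerequisite for Algorithms this term — holds.
The Databases session must be before the Systems session — holds.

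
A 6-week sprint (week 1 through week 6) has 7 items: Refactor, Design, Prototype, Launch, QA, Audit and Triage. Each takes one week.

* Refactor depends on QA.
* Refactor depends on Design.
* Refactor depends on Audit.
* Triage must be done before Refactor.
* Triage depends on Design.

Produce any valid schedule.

QA=week 1, Launch=week 1, Design=week 1, Audit=week 1, Triage=week 2, Prototype=week 1, Refactor=week 3

Checking: QA(week 1) before Refactor(week 3); Design(week 1) before Refactor(week 3); Audit(week 1) before Refactor(week 3); Design(week 1) before Triage(week 2); Triage(week 2) before Refactor(week 3).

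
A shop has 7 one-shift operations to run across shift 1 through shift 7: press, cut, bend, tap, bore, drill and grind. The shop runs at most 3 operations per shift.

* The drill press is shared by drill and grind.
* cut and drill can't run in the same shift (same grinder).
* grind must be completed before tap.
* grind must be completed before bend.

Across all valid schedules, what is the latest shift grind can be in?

shift 6

Downstream work caps grind at shift 6.
grind at shift 6 is achievable: press=shift 1; tap=shift 7; drill=shift 2; bend=shift 7; cut=shift 1; grind=shift 6; bore=shift 1.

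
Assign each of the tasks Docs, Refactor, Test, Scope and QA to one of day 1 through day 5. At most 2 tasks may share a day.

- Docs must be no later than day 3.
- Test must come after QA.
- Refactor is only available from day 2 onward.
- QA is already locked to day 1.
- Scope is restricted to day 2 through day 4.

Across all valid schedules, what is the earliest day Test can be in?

Precedence pushes Test to at least day 2.
Test at day 2 is achievable: Scope in day 2, QA in day 1, Test in day 2, Docs in day 1, Refactor in day 3.

day 2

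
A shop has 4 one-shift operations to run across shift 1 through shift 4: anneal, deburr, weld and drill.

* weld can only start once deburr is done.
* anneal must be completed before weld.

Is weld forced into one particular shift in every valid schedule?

No

weld can be shift 2 (e.g. deburr=shift 1, drill=shift 1, anneal=shift 1, weld=shift 2) or shift 3 (e.g. anneal=shift 1, drill=shift 1, weld=shift 3, deburr=shift 1).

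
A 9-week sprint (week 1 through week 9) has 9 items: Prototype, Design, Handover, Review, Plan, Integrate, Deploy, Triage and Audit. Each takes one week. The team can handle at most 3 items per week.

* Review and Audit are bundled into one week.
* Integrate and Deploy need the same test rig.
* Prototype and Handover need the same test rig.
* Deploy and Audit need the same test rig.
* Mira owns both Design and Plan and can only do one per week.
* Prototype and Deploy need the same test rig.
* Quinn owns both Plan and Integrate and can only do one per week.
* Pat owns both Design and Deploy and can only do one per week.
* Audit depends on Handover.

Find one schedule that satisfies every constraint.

Integrate=week 1; Review=week 2; Audit=week 2; Plan=week 3; Prototype=week 2; Triage=week 3; Deploy=week 3; Handover=week 1; Design=week 1

Checking: Handover(week 1) before Audit(week 2); Deploy(week 3) != Audit(week 2); Prototype(week 2) != Handover(week 1); Design(week 1) != Deploy(week 3); Plan(week 3) != Integrate(week 1); Prototype(week 2) != Deploy(week 3); Integrate(week 1) != Deploy(week 3); Design(week 1) != Plan(week 3); Review = Audit = week 2; max 3 per week (cap 3).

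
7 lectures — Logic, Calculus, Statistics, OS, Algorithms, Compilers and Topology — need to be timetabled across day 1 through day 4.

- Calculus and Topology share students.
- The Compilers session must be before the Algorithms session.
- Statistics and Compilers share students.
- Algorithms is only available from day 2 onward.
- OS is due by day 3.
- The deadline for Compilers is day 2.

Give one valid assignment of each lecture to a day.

Compilers in day 1, OS in day 1, Logic in day 1, Topology in day 2, Calculus in day 1, Algorithms in day 2, Statistics in day 2

Checking: Compilers(day 1) before Algorithms(day 2); Statistics(day 2) != Compilers(day 1); Calculus(day 1) != Topology(day 2); Algorithms=day 2 in [day 2,day 4]; Compilers=day 1 in [day 1,day 2]; OS=day 1 in [day 1,day 3].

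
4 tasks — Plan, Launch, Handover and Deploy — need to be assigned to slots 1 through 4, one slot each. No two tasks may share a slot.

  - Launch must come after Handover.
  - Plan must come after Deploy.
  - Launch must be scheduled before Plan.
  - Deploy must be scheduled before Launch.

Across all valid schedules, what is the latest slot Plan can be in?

4

Precedence pushes Plan to at least 3.
Plan at 4 is achievable: Launch in 3, Handover in 2, Plan in 4, Deploy in 1.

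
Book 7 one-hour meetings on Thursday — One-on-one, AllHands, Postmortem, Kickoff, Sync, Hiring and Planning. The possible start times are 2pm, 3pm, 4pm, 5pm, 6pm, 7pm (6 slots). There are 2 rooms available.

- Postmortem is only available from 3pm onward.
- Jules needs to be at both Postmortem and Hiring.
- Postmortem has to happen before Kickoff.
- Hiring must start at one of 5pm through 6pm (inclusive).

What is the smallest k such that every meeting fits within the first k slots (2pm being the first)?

The precedence chain requires at least 2 distinct slots.
With at most 2 per slot and 7 meetings, at least 4 slots are needed.
Hiring can't be placed before 5pm — that is slot 4 counting from 2pm — so the schedule must run through at least 4 slots.
4 works (last occupied slot: 5pm): for example Planning -> 4pm; AllHands -> 2pm; Hiring -> 5pm; One-on-one -> 2pm; Sync -> 3pm; Kickoff -> 4pm; Postmortem -> 3pm.

4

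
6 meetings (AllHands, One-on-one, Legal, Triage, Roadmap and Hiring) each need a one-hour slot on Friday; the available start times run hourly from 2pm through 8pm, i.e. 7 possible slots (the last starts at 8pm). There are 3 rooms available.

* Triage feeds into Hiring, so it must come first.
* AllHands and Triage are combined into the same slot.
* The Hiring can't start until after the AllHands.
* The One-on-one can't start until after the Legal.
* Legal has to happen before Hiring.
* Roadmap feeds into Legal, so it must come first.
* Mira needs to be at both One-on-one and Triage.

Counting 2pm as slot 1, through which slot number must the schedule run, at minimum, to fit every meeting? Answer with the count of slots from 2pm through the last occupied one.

The precedence chain requires at least 3 distinct slots.
With at most 3 per slot and 6 meetings, at least 2 slots are needed.
3 works (last occupied slot: 4pm): for example Triage=2pm, Hiring=4pm, One-on-one=4pm, Roadmap=2pm, AllHands=2pm, Legal=3pm.

3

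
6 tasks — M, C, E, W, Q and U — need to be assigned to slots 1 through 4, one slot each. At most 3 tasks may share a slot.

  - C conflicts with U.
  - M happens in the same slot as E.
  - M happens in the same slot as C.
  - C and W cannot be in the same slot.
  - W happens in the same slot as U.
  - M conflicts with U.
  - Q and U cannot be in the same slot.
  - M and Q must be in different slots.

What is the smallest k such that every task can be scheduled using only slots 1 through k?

3 slots

With at most 3 per slot and 6 tasks, at least 2 slots are needed.
Could 2 slots be enough, i.e. nothing placed later than 2? No: M, W and Q must all be in different slots (M/W can't share; M/Q can't share; W/Q can't share), but only 2 slots are available: 3 tasks can't fit in 2 distinct slots.
So 2 slots is not enough.
3 works (last occupied slot: 3): for example U=2, E=1, Q=3, M=1, C=1, W=2.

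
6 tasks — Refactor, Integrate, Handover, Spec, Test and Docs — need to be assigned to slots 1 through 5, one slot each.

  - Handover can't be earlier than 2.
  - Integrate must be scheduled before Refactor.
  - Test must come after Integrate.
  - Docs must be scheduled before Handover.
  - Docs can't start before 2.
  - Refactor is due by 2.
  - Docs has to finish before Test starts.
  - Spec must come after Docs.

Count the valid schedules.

36

Splitting on Handover: it can be 3 (9), 4 (13), 5 (14). Listing each branch's schedules as (Refactor, Integrate, Spec, Test, Docs):
Handover=3: (2,1,3,3,2) (2,1,3,4,2) (2,1,3,5,2) (2,1,4,3,2) (2,1,4,4,2) (2,1,4,5,2) (2,1,5,3,2) (2,1,5,4,2) (2,1,5,5,2) — 9.
Handover=4: (2,1,3,3,2) (2,1,3,4,2) (2,1,3,5,2) (2,1,4,3,2) (2,1,4,4,2) (2,1,4,4,3) (2,1,4,5,2) (2,1,4,5,3) (2,1,5,3,2) (2,1,5,4,2) (2,1,5,4,3) (2,1,5,5,2) (2,1,5,5,3) — 13.
Handover=5: (2,1,3,3,2) (2,1,3,4,2) (2,1,3,5,2) (2,1,4,3,2) (2,1,4,4,2) (2,1,4,4,3) (2,1,4,5,2) (2,1,4,5,3) (2,1,5,3,2) (2,1,5,4,2) (2,1,5,4,3) (2,1,5,5,2) (2,1,5,5,3) (2,1,5,5,4) — 14.
Summing: 9 + 13 + 14 = 36.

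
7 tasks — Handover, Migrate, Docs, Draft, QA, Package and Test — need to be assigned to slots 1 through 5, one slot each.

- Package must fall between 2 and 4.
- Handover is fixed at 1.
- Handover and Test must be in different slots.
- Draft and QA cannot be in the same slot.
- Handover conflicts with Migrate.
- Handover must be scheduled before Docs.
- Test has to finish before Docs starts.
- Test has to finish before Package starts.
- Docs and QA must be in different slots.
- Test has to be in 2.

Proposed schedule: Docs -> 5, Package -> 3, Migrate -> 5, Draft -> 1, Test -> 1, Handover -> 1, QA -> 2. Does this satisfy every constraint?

Invalid. Handover and Test must be in different slots.

Test has to finish before Docs starts — holds.
Handover and Test must be in different slots — violated.
Handover is fixed at 1 — holds.
Handover conflicts with Migrate — holds.
Test has to be in 2 — violated.
Docs and QA must be in different slots — holds.
Draft and QA cannot be in the same slot — holds.
Package must fall between 2 and 4 — holds.
Handover must be scheduled before Docs — holds.
Test has to finish before Package starts — holds.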